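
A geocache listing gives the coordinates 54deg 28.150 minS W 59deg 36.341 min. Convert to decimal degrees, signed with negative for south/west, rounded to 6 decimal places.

-54.469167, -59.605683

φ: 28.15′ = 0.469167°; total 54.4691667
S ⇒ negate
λ: 36.341′ = 0.605683°; total 59.6056833
W → negative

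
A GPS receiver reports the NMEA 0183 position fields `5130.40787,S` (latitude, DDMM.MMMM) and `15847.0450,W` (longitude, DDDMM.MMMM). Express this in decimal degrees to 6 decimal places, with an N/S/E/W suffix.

Lat: degrees = first 2 digits = 51, minutes = 30.40787; 51 + 30.40787/60 = 51.5067978
Longitude: split at 3 digits → 158° and 47.045′; 158 + 47.045/60 = 158.7840833

51.506798° S, 158.784083° W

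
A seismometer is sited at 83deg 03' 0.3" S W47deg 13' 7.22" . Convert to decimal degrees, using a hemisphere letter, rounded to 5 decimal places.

83.05008° S, 47.21867° W

φ: 83 + 3/60 + 0.3/3600 = 83.050083
Longitude: 47 + 13/60 + 7.22/3600 = 47.218672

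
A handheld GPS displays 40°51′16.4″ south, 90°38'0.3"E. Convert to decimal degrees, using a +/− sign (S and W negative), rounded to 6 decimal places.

-40.854556, 90.633417

Latitude: 40 + 51/60 + 16.4/3600 = 40.8545556
S ⇒ negate
λ: 90 + 38/60 + 0.3/3600 = 90.6334167
E ⇒ keep positive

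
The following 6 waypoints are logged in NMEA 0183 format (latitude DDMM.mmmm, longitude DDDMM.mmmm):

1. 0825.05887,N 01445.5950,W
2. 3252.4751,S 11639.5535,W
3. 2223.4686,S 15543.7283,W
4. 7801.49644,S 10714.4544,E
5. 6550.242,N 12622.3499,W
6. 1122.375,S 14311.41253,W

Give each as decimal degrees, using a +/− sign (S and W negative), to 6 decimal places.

1. 8.417648, -14.759917
2. -32.874585, -116.659225
3. -22.391143, -155.728805
4. -78.024941, 107.240907
5. 65.837367, -126.372498
6. -11.372917, -143.190209

Point 1:
  Latitude: split at 2 digits → 08° and 25.05887′; 8 + 25.05887/60 = 8.4176478
  N ⇒ keep positive
  Lon: degrees = first 3 digits = 14, minutes = 45.595; 14 + 45.595/60 = 14.7599167
  W → negative
Point 2:
  φ: degrees = first 2 digits = 32, minutes = 52.4751; 32 + 52.4751/60 = 32.8745850
  S → negative
  Lon: degrees = first 3 digits = 116, minutes = 39.5535; 116 + 39.5535/60 = 116.6592250
  W → negative
Point 3:
  Latitude: split at 2 digits → 22° and 23.4686′; 22 + 23.4686/60 = 22.3911433
  hemisphere S, so the sign is −
  Longitude: degrees = first 3 digits = 155, minutes = 43.7283; 155 + 43.7283/60 = 155.7288050
  W ⇒ negate
Point 4:
  Latitude: split at 2 digits → 78° and 1.49644′; 78 + 1.49644/60 = 78.0249407
  hemisphere S, so the sign is −
  Longitude: split at 3 digits → 107° and 14.4544′; 107 + 14.4544/60 = 107.2409067
  E ⇒ keep positive
Point 5:
  Latitude: degrees = first 2 digits = 65, minutes = 50.242; 65 + 50.242/60 = 65.8373667
  N ⇒ keep positive
  Lon: degrees = first 3 digits = 126, minutes = 22.3499; 126 + 22.3499/60 = 126.3724983
  W ⇒ negate
Point 6:
  Lat: split at 2 digits → 11° and 22.375′; 11 + 22.375/60 = 11.3729167
  S → negative
  Lon: degrees = first 3 digits = 143, minutes = 11.41253; 143 + 11.41253/60 = 143.1902088
  W ⇒ negate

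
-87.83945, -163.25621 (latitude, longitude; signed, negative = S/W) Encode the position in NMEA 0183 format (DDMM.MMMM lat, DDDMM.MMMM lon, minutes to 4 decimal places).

Latitude is negative → S; |value| = 87.839450
Lat: 87° + 0.839450 × 60 = 87° 50.367000′
Longitude is negative → W; |value| = 163.256210
λ: 163° + 0.256210 × 60 = 163° 15.372600′

8750.3670,S / 16315.3726,W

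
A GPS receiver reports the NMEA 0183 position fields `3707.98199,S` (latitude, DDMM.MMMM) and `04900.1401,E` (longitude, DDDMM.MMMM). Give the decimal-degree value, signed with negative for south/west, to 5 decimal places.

Latitude: split at 2 digits → 37° and 7.98199′; 37 + 7.98199/60 = 37.133033
hemisphere S, so the sign is −
λ: degrees = first 3 digits = 49, minutes = 0.1401; 49 + 0.1401/60 = 49.002335
E → positive

-37.13303, 49.00234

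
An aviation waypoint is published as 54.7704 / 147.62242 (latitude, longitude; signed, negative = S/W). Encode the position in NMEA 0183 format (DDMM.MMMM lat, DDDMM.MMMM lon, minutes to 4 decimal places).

Latitude: 54° + 0.770400 × 60 = 54° 46.224000′
λ: minutes = (147.622420 − 147) × 60 = 37.345200

5446.2240,N / 14737.3452,E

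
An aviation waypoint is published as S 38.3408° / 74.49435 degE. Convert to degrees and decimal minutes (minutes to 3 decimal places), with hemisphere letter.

38° 20.448′ S, 74° 29.661′ E

Latitude: fractional part 0.340800 → 20.44800 minutes
Lon: 74° + 0.494350 × 60 = 74° 29.66100′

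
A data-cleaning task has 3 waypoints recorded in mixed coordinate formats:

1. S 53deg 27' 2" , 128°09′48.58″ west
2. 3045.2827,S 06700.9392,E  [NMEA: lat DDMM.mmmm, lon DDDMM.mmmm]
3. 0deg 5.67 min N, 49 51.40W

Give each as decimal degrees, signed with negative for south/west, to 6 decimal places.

Point 1:
  Lat: 53° + 27/60 + 2/3600 = 53 + 0.450000 + 0.000556 = 53.4505556
  hemisphere S, so the sign is −
  Longitude: 128 + 9/60 + 48.58/3600 = 128.1634944
  hemisphere W, so the sign is −
Point 2:
  φ: degrees = first 2 digits = 30, minutes = 45.2827; 30 + 45.2827/60 = 30.7547117
  hemisphere S, so the sign is −
  λ: degrees = first 3 digits = 67, minutes = 0.9392; 67 + 0.9392/60 = 67.0156533
  E ⇒ keep positive
Point 3:
  Latitude: 5.67′ = 0.094500°; total 0.0945000
  N → positive
  Lon: 51.4′ = 0.856667°; total 49.8566667
  hemisphere W, so the sign is −

1. -53.450556, -128.163494
2. -30.754712, 67.015653
3. 0.094500, -49.856667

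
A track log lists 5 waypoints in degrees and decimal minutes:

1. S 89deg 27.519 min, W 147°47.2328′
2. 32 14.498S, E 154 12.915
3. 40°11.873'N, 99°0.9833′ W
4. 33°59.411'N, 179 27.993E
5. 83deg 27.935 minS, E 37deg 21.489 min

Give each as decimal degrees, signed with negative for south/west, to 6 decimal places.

1. -89.458650, -147.787213
2. -32.241633, 154.215250
3. 40.197883, -99.016388
4. 33.990183, 179.466550
5. -83.465583, 37.358150

Point 1:
  Lat: 89 + 27.519/60 = 89.4586500
  S ⇒ negate
  λ: 47.2328′ = 0.787213°; total 147.7872133
  hemisphere W, so the sign is −
Point 2:
  φ: 14.498′ = 0.241633°; total 32.2416333
  hemisphere S, so the sign is −
  λ: 154 + 12.915/60 = 154.2152500
  E ⇒ keep positive
Point 3:
  Lat: 40 + 11.873/60 = 40.1978833
  N ⇒ keep positive
  Lon: 0.9833′ = 0.016388°; total 99.0163883
  hemisphere W, so the sign is −
Point 4:
  φ: 59.411′ = 0.990183°; total 33.9901833
  N → positive
  λ: 27.993′ = 0.466550°; total 179.4665500
  E ⇒ keep positive
Point 5:
  φ: 27.935′ = 0.465583°; total 83.4655833
  hemisphere S, so the sign is −
  Lon: 37 + 21.489/60 = 37.3581500
  E → positive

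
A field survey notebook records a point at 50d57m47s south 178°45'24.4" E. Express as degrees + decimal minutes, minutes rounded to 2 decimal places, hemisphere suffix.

50° 57.78′ S, 178° 45.41′ E

φ: 57 + 47/60 = 57.7833′
Lon: seconds/60 = 0.40667; minutes = 45 + 0.40667 = 45.4067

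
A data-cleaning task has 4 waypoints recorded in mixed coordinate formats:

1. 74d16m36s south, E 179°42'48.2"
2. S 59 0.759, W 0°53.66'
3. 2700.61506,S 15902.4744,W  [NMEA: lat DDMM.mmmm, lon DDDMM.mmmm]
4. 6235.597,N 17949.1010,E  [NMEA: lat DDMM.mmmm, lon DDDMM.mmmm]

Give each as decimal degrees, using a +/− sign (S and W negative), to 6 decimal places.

1. -74.276667, 179.713389
2. -59.012650, -0.894333
3. -27.010251, -159.041240
4. 62.593283, 179.818350

Point 1:
  Latitude: 16′ + 36″ = 16.60000′; 74 + 16.60000/60 = 74.2766667
  hemisphere S, so the sign is −
  Longitude: 42′ + 48.2″ = 42.80333′; 179 + 42.80333/60 = 179.7133889
  E → positive
Point 2:
  Latitude: 59 + 0.759/60 = 59.0126500
  S ⇒ negate
  Lon: 53.66′ = 0.894333°; total 0.8943333
  W ⇒ negate
Point 3:
  Lat: split at 2 digits → 27° and 0.61506′; 27 + 0.61506/60 = 27.0102510
  S → negative
  Lon: degrees = first 3 digits = 159, minutes = 2.4744; 159 + 2.4744/60 = 159.0412400
  W ⇒ negate
Point 4:
  Latitude: degrees = first 2 digits = 62, minutes = 35.597; 62 + 35.597/60 = 62.5932833
  N ⇒ keep positive
  Lon: split at 3 digits → 179° and 49.101′; 179 + 49.101/60 = 179.8183500
  E → positive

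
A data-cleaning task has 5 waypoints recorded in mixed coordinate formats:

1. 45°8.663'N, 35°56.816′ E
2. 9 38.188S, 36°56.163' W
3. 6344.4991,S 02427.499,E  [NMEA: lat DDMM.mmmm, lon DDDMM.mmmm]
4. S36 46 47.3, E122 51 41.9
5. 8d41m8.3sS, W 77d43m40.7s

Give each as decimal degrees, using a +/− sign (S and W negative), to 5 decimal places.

1. 45.14438, 35.94693
2. -9.63647, -36.93605
3. -63.74165, 24.45832
4. -36.77981, 122.86164
5. -8.68564, -77.72797

Point 1:
  Lat: 8.663′ = 0.144383°; total 45.144383
  N ⇒ keep positive
  Lon: 35 + 56.816/60 = 35.946933
  E → positive
Point 2:
  φ: 9 + 38.188/60 = 9.636467
  hemisphere S, so the sign is −
  λ: 56.163′ = 0.936050°; total 36.936050
  hemisphere W, so the sign is −
Point 3:
  Lat: split at 2 digits → 63° and 44.4991′; 63 + 44.4991/60 = 63.741652
  S → negative
  Longitude: degrees = first 3 digits = 24, minutes = 27.499; 24 + 27.499/60 = 24.458317
  E ⇒ keep positive
Point 4:
  Lat: 36 + 46/60 + 47.3/3600 = 36.779806
  hemisphere S, so the sign is −
  λ: 122 + 51/60 + 41.9/3600 = 122.861639
  E ⇒ keep positive
Point 5:
  Latitude: 8 + 41/60 + 8.3/3600 = 8.685639
  S → negative
  Longitude: 43′ + 40.7″ = 43.67833′; 77 + 43.67833/60 = 77.727972
  W → negative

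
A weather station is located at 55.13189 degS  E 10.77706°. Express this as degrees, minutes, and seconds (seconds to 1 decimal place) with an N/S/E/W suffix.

55°07′54.8″ S, 10°46′37.4″ E

φ: 0.131890° → 7.91340′; 0.91340 × 60 = 54.804″
λ: 0.777060 × 60 = 46.62360′ → 46′, remainder × 60 = 37.416″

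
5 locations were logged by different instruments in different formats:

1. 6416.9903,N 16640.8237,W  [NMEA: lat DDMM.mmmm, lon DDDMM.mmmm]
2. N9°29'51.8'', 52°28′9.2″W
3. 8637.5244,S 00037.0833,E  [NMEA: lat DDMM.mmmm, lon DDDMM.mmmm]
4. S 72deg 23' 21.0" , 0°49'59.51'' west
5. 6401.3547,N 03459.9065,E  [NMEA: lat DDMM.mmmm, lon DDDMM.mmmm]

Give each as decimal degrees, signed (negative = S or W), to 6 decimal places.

Point 1:
  Latitude: split at 2 digits → 64° and 16.9903′; 64 + 16.9903/60 = 64.2831717
  N → positive
  Longitude: degrees = first 3 digits = 166, minutes = 40.8237; 166 + 40.8237/60 = 166.6803950
  W → negative
Point 2:
  Latitude: 29′ + 51.8″ = 29.86333′; 9 + 29.86333/60 = 9.4977222
  N ⇒ keep positive
  λ: 28′ + 9.2″ = 28.15333′; 52 + 28.15333/60 = 52.4692222
  W → negative
Point 3:
  φ: split at 2 digits → 86° and 37.5244′; 86 + 37.5244/60 = 86.6254067
  hemisphere S, so the sign is −
  λ: degrees = first 3 digits = 0, minutes = 37.0833; 0 + 37.0833/60 = 0.6180550
  E → positive
Point 4:
  φ: 72° + 23/60 + 21/3600 = 72 + 0.383333 + 0.005833 = 72.3891667
  S ⇒ negate
  λ: 0° + 49/60 + 59.51/3600 = 0 + 0.816667 + 0.016531 = 0.8331972
  hemisphere W, so the sign is −
Point 5:
  Lat: split at 2 digits → 64° and 1.3547′; 64 + 1.3547/60 = 64.0225783
  N ⇒ keep positive
  λ: degrees = first 3 digits = 34, minutes = 59.9065; 34 + 59.9065/60 = 34.9984417
  E → positive

1. 64.283172, -166.680395
2. 9.497722, -52.469222
3. -86.625407, 0.618055
4. -72.389167, -0.833197
5. 64.022578, 34.998442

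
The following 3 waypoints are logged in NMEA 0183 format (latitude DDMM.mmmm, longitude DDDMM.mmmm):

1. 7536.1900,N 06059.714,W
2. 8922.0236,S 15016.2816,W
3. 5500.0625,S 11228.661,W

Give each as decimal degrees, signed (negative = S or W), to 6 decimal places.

1. 75.603167, -60.995233
2. -89.367060, -150.271360
3. -55.001042, -112.477683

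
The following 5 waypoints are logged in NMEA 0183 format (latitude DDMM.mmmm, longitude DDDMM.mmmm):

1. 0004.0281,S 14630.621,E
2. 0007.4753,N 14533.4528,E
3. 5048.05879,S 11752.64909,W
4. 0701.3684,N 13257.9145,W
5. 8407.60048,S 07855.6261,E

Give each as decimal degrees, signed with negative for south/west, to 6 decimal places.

Point 1:
  Lat: degrees = first 2 digits = 0, minutes = 4.0281; 0 + 4.0281/60 = 0.0671350
  hemisphere S, so the sign is −
  λ: split at 3 digits → 146° and 30.621′; 146 + 30.621/60 = 146.5103500
  E → positive
Point 2:
  Latitude: degrees = first 2 digits = 0, minutes = 7.4753; 0 + 7.4753/60 = 0.1245883
  N ⇒ keep positive
  Longitude: degrees = first 3 digits = 145, minutes = 33.4528; 145 + 33.4528/60 = 145.5575467
  E ⇒ keep positive
Point 3:
  Latitude: split at 2 digits → 50° and 48.05879′; 50 + 48.05879/60 = 50.8009798
  S → negative
  λ: degrees = first 3 digits = 117, minutes = 52.64909; 117 + 52.64909/60 = 117.8774848
  W → negative
Point 4:
  Latitude: split at 2 digits → 07° and 1.3684′; 7 + 1.3684/60 = 7.0228067
  N ⇒ keep positive
  Longitude: split at 3 digits → 132° and 57.9145′; 132 + 57.9145/60 = 132.9652417
  hemisphere W, so the sign is −
Point 5:
  Latitude: split at 2 digits → 84° and 7.60048′; 84 + 7.60048/60 = 84.1266747
  hemisphere S, so the sign is −
  λ: degrees = first 3 digits = 78, minutes = 55.6261; 78 + 55.6261/60 = 78.9271017
  E ⇒ keep positive

1. -0.067135, 146.510350
2. 0.124588, 145.557547
3. -50.800980, -117.877485
4. 7.022807, -132.965242
5. -84.126675, 78.927102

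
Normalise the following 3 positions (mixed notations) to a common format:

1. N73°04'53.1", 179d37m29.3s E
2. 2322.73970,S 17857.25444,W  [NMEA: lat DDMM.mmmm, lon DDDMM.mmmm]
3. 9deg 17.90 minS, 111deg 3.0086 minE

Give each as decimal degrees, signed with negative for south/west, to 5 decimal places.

1. 73.08142, 179.62481
2. -23.37900, -178.95424
3. -9.29833, 111.05014

Point 1:
  Latitude: 4′ + 53.1″ = 4.88500′; 73 + 4.88500/60 = 73.081417
  N ⇒ keep positive
  λ: 179 + 37/60 + 29.3/3600 = 179.624806
  E → positive
Point 2:
  φ: degrees = first 2 digits = 23, minutes = 22.7397; 23 + 22.7397/60 = 23.378995
  S ⇒ negate
  Lon: degrees = first 3 digits = 178, minutes = 57.25444; 178 + 57.25444/60 = 178.954241
  hemisphere W, so the sign is −
Point 3:
  φ: 17.9′ = 0.298333°; total 9.298333
  S ⇒ negate
  Lon: 3.0086′ = 0.050143°; total 111.050143
  E ⇒ keep positive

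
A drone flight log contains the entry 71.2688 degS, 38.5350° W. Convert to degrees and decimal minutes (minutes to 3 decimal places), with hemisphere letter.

71° 16.128′ S, 38° 32.100′ W

φ: 71° + 0.268800 × 60 = 71° 16.12800′
λ: minutes = (38.535000 − 38) × 60 = 32.10000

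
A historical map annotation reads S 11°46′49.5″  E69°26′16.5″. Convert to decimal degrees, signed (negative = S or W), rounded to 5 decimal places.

Latitude: 11° + 46/60 + 49.5/3600 = 11 + 0.766667 + 0.013750 = 11.780417
S → negative
Longitude: 69 + 26/60 + 16.5/3600 = 69.437917
E → positive

-11.78042, 69.43792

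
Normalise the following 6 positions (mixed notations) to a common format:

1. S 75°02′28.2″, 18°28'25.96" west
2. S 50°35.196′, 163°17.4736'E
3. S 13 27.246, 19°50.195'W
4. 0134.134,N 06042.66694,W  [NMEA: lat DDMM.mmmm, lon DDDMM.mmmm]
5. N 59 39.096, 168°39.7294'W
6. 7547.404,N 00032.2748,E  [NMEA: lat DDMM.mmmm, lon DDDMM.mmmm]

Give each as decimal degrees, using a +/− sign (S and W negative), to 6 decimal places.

Point 1:
  Latitude: 75 + 2/60 + 28.2/3600 = 75.0411667
  S ⇒ negate
  Lon: 28′ + 25.96″ = 28.43267′; 18 + 28.43267/60 = 18.4738778
  W ⇒ negate
Point 2:
  Lat: 35.196′ = 0.586600°; total 50.5866000
  S → negative
  Lon: 17.4736′ = 0.291227°; total 163.2912267
  E → positive
Point 3:
  Latitude: 13 + 27.246/60 = 13.4541000
  hemisphere S, so the sign is −
  λ: 50.195′ = 0.836583°; total 19.8365833
  W → negative
Point 4:
  φ: split at 2 digits → 01° and 34.134′; 1 + 34.134/60 = 1.5689000
  N ⇒ keep positive
  Lon: degrees = first 3 digits = 60, minutes = 42.66694; 60 + 42.66694/60 = 60.7111157
  W → negative
Point 5:
  Latitude: 39.096′ = 0.651600°; total 59.6516000
  N → positive
  Lon: 39.7294′ = 0.662157°; total 168.6621567
  hemisphere W, so the sign is −
Point 6:
  Latitude: split at 2 digits → 75° and 47.404′; 75 + 47.404/60 = 75.7900667
  N ⇒ keep positive
  λ: split at 3 digits → 000° and 32.2748′; 0 + 32.2748/60 = 0.5379133
  E → positive

1. -75.041167, -18.473878
2. -50.586600, 163.291227
3. -13.454100, -19.836583
4. 1.568900, -60.711116
5. 59.651600, -168.662157
6. 75.790067, 0.537913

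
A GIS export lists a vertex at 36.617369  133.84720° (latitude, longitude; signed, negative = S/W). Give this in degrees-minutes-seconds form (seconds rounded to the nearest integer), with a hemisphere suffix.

36°37′3″ N, 133°50′50″ E

φ: 0.617369° → 37.04214′; 0.04214 × 60 = 2.53″
Lon: 0.847200 × 60 = 50.83200′ → 50′, remainder × 60 = 49.92″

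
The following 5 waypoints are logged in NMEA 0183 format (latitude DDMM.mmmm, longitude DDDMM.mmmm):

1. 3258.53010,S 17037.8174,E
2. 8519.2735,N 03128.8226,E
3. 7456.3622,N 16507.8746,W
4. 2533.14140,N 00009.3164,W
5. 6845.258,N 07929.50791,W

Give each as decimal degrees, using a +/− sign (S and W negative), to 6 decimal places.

1. -32.975502, 170.630290
2. 85.321225, 31.480377
3. 74.939370, -165.131243
4. 25.552357, -0.155273
5. 68.754300, -79.491799

Point 1:
  φ: degrees = first 2 digits = 32, minutes = 58.5301; 32 + 58.5301/60 = 32.9755017
  hemisphere S, so the sign is −
  Longitude: degrees = first 3 digits = 170, minutes = 37.8174; 170 + 37.8174/60 = 170.6302900
  E → positive
Point 2:
  Latitude: degrees = first 2 digits = 85, minutes = 19.2735; 85 + 19.2735/60 = 85.3212250
  N ⇒ keep positive
  Longitude: split at 3 digits → 031° and 28.8226′; 31 + 28.8226/60 = 31.4803767
  E ⇒ keep positive
Point 3:
  φ: degrees = first 2 digits = 74, minutes = 56.3622; 74 + 56.3622/60 = 74.9393700
  N ⇒ keep positive
  Lon: split at 3 digits → 165° and 7.8746′; 165 + 7.8746/60 = 165.1312433
  hemisphere W, so the sign is −
Point 4:
  Lat: degrees = first 2 digits = 25, minutes = 33.1414; 25 + 33.1414/60 = 25.5523567
  N ⇒ keep positive
  Longitude: split at 3 digits → 000° and 9.3164′; 0 + 9.3164/60 = 0.1552733
  hemisphere W, so the sign is −
Point 5:
  Latitude: split at 2 digits → 68° and 45.258′; 68 + 45.258/60 = 68.7543000
  N ⇒ keep positive
  Longitude: degrees = first 3 digits = 79, minutes = 29.50791; 79 + 29.50791/60 = 79.4917985
  W ⇒ negate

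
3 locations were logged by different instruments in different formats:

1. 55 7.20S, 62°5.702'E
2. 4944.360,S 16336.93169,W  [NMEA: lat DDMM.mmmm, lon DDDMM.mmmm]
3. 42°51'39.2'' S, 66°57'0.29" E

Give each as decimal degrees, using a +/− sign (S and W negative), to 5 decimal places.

1. -55.12000, 62.09503
2. -49.73933, -163.61553
3. -42.86089, 66.95008

Point 1:
  φ: 55 + 7.2/60 = 55.120000
  hemisphere S, so the sign is −
  Lon: 62 + 5.702/60 = 62.095033
  E ⇒ keep positive
Point 2:
  Latitude: degrees = first 2 digits = 49, minutes = 44.36; 49 + 44.36/60 = 49.739333
  S ⇒ negate
  λ: split at 3 digits → 163° and 36.93169′; 163 + 36.93169/60 = 163.615528
  W ⇒ negate
Point 3:
  Lat: 51′ + 39.2″ = 51.65333′; 42 + 51.65333/60 = 42.860889
  S → negative
  λ: 66° + 57/60 + 0.29/3600 = 66 + 0.950000 + 0.000081 = 66.950081
  E ⇒ keep positive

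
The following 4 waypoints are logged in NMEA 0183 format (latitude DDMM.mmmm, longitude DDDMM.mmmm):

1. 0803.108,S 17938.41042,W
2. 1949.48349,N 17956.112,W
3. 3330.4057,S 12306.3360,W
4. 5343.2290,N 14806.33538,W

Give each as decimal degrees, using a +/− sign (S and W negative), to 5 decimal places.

1. -8.05180, -179.64017
2. 19.82472, -179.93520
3. -33.50676, -123.10560
4. 53.72048, -148.10559

Point 1:
  Latitude: degrees = first 2 digits = 8, minutes = 3.108; 8 + 3.108/60 = 8.051800
  hemisphere S, so the sign is −
  λ: split at 3 digits → 179° and 38.41042′; 179 + 38.41042/60 = 179.640174
  W → negative
Point 2:
  Lat: split at 2 digits → 19° and 49.48349′; 19 + 49.48349/60 = 19.824725
  N → positive
  Lon: degrees = first 3 digits = 179, minutes = 56.112; 179 + 56.112/60 = 179.935200
  W → negative
Point 3:
  Latitude: degrees = first 2 digits = 33, minutes = 30.4057; 33 + 30.4057/60 = 33.506762
  S → negative
  Lon: degrees = first 3 digits = 123, minutes = 6.336; 123 + 6.336/60 = 123.105600
  W → negative
Point 4:
  Latitude: degrees = first 2 digits = 53, minutes = 43.229; 53 + 43.229/60 = 53.720483
  N → positive
  Longitude: split at 3 digits → 148° and 6.33538′; 148 + 6.33538/60 = 148.105590
  W → negative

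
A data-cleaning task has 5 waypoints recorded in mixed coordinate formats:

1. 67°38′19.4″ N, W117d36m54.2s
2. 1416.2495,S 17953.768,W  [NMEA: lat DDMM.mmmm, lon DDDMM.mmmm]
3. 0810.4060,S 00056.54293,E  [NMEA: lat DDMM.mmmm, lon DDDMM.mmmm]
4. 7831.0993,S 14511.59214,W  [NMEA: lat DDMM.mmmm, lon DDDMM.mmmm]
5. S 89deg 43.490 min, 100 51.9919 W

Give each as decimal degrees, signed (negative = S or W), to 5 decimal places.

Point 1:
  φ: 38′ + 19.4″ = 38.32333′; 67 + 38.32333/60 = 67.638722
  N ⇒ keep positive
  λ: 117 + 36/60 + 54.2/3600 = 117.615056
  W → negative
Point 2:
  φ: split at 2 digits → 14° and 16.2495′; 14 + 16.2495/60 = 14.270825
  S ⇒ negate
  λ: split at 3 digits → 179° and 53.768′; 179 + 53.768/60 = 179.896133
  W → negative
Point 3:
  φ: degrees = first 2 digits = 8, minutes = 10.406; 8 + 10.406/60 = 8.173433
  hemisphere S, so the sign is −
  λ: split at 3 digits → 000° and 56.54293′; 0 + 56.54293/60 = 0.942382
  E ⇒ keep positive
Point 4:
  Lat: degrees = first 2 digits = 78, minutes = 31.0993; 78 + 31.0993/60 = 78.518322
  hemisphere S, so the sign is −
  Longitude: degrees = first 3 digits = 145, minutes = 11.59214; 145 + 11.59214/60 = 145.193202
  hemisphere W, so the sign is −
Point 5:
  Latitude: 43.49′ = 0.724833°; total 89.724833
  hemisphere S, so the sign is −
  Lon: 100 + 51.9919/60 = 100.866532
  W ⇒ negate

1. 67.63872, -117.61506
2. -14.27083, -179.89613
3. -8.17343, 0.94238
4. -78.51832, -145.19320
5. -89.72483, -100.86653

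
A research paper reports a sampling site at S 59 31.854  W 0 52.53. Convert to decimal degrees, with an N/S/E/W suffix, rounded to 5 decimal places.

59.53090° S, 0.87550° W

Lat: 31.854′ = 0.530900°; total 59.530900
Lon: 52.53′ = 0.875500°; total 0.875500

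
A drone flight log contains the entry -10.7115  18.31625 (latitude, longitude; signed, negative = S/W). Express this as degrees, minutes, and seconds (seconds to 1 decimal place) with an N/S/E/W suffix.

10°42′41.4″ S, 18°18′58.5″ E

Latitude is negative → S; |value| = 10.711500
Latitude: 0.711500 × 60 = 42.69000′ → 42′, remainder × 60 = 41.400″
Lon: 0.316250° → 18.97500′; 0.97500 × 60 = 58.500″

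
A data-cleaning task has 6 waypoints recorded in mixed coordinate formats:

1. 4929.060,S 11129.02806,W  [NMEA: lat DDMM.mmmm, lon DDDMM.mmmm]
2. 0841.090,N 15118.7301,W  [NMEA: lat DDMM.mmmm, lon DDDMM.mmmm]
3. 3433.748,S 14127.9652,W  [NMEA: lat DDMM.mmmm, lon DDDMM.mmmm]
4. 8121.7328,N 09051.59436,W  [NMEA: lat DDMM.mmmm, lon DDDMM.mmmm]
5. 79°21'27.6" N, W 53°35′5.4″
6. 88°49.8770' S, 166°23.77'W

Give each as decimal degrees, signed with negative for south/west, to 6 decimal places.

1. -49.484333, -111.483801
2. 8.684833, -151.312168
3. -34.562467, -141.466087
4. 81.362213, -90.859906
5. 79.357667, -53.584833
6. -88.831283, -166.396167

Point 1:
  Latitude: split at 2 digits → 49° and 29.06′; 49 + 29.06/60 = 49.4843333
  S → negative
  Longitude: split at 3 digits → 111° and 29.02806′; 111 + 29.02806/60 = 111.4838010
  hemisphere W, so the sign is −
Point 2:
  φ: degrees = first 2 digits = 8, minutes = 41.09; 8 + 41.09/60 = 8.6848333
  N ⇒ keep positive
  Lon: degrees = first 3 digits = 151, minutes = 18.7301; 151 + 18.7301/60 = 151.3121683
  W → negative
Point 3:
  Lat: split at 2 digits → 34° and 33.748′; 34 + 33.748/60 = 34.5624667
  S ⇒ negate
  Longitude: split at 3 digits → 141° and 27.9652′; 141 + 27.9652/60 = 141.4660867
  hemisphere W, so the sign is −
Point 4:
  Lat: degrees = first 2 digits = 81, minutes = 21.7328; 81 + 21.7328/60 = 81.3622133
  N → positive
  Lon: degrees = first 3 digits = 90, minutes = 51.59436; 90 + 51.59436/60 = 90.8599060
  hemisphere W, so the sign is −
Point 5:
  φ: 21′ + 27.6″ = 21.46000′; 79 + 21.46000/60 = 79.3576667
  N → positive
  Longitude: 53 + 35/60 + 5.4/3600 = 53.5848333
  W → negative
Point 6:
  Lat: 49.877′ = 0.831283°; total 88.8312833
  S → negative
  Longitude: 166 + 23.77/60 = 166.3961667
  W → negative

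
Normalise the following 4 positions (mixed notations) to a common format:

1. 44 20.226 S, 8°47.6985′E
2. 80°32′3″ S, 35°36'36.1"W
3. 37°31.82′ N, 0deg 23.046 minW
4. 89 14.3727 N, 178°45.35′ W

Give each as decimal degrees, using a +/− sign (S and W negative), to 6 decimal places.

1. -44.337100, 8.794975
2. -80.534167, -35.610028
3. 37.530333, -0.384100
4. 89.239545, -178.755833

Point 1:
  φ: 20.226′ = 0.337100°; total 44.3371000
  S ⇒ negate
  Lon: 47.6985′ = 0.794975°; total 8.7949750
  E ⇒ keep positive
Point 2:
  Latitude: 32′ + 3″ = 32.05000′; 80 + 32.05000/60 = 80.5341667
  S → negative
  Lon: 35 + 36/60 + 36.1/3600 = 35.6100278
  hemisphere W, so the sign is −
Point 3:
  Lat: 37 + 31.82/60 = 37.5303333
  N ⇒ keep positive
  λ: 23.046′ = 0.384100°; total 0.3841000
  W → negative
Point 4:
  Latitude: 14.3727′ = 0.239545°; total 89.2395450
  N → positive
  Lon: 178 + 45.35/60 = 178.7558333
  hemisphere W, so the sign is −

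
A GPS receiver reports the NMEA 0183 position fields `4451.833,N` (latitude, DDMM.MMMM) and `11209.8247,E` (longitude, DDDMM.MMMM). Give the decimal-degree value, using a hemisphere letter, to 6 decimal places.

44.863883° N, 112.163745° E

φ: split at 2 digits → 44° and 51.833′; 44 + 51.833/60 = 44.8638833
λ: split at 3 digits → 112° and 9.8247′; 112 + 9.8247/60 = 112.1637450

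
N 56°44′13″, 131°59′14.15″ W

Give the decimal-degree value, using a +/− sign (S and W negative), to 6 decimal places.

Latitude: 56 + 44/60 + 13/3600 = 56.7369444
N ⇒ keep positive
Longitude: 131 + 59/60 + 14.15/3600 = 131.9872639
W → negative

56.736944, -131.987264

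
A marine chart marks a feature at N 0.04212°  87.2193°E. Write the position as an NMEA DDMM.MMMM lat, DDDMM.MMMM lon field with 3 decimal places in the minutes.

Lat: fractional part 0.042120 → 2.52720 minutes
λ: minutes = (87.219300 − 87) × 60 = 13.15800

0002.527,N / 08713.158,E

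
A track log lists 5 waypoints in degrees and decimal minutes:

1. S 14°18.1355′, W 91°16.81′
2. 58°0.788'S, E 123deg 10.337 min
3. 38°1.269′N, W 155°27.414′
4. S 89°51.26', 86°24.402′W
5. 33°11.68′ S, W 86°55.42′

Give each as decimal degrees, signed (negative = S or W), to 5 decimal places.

1. -14.30226, -91.28017
2. -58.01313, 123.17228
3. 38.02115, -155.45690
4. -89.85433, -86.40670
5. -33.19467, -86.92367

Point 1:
  φ: 14 + 18.1355/60 = 14.302258
  hemisphere S, so the sign is −
  Lon: 16.81′ = 0.280167°; total 91.280167
  W ⇒ negate
Point 2:
  Lat: 0.788′ = 0.013133°; total 58.013133
  hemisphere S, so the sign is −
  Longitude: 123 + 10.337/60 = 123.172283
  E → positive
Point 3:
  Latitude: 38 + 1.269/60 = 38.021150
  N ⇒ keep positive
  Lon: 155 + 27.414/60 = 155.456900
  hemisphere W, so the sign is −
Point 4:
  φ: 89 + 51.26/60 = 89.854333
  S → negative
  Longitude: 86 + 24.402/60 = 86.406700
  W → negative
Point 5:
  φ: 33 + 11.68/60 = 33.194667
  S ⇒ negate
  Longitude: 86 + 55.42/60 = 86.923667
  W ⇒ negate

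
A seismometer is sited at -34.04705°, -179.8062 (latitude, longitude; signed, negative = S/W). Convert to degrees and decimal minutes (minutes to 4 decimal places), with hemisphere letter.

Latitude is negative → S; |value| = 34.047050
Latitude: 34° + 0.047050 × 60 = 34° 2.823000′
Longitude is negative → W; |value| = 179.806200
Lon: minutes = (179.806200 − 179) × 60 = 48.372000

34° 2.8230′ S, 179° 48.3720′ W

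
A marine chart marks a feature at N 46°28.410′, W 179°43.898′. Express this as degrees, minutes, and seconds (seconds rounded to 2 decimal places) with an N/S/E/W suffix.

φ: 28.41000′ → 28′ and 0.41000 × 60 = 24.6000″
Longitude: fractional minutes 0.89800 × 60 = 53.8800″

46°28′24.60″ N, 179°43′53.88″ W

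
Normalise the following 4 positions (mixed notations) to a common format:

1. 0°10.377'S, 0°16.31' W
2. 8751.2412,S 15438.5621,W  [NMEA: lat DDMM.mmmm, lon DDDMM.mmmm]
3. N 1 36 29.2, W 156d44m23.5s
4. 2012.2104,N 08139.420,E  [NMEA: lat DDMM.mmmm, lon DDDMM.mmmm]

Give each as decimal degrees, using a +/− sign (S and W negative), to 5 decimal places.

Point 1:
  Lat: 0 + 10.377/60 = 0.172950
  hemisphere S, so the sign is −
  λ: 0 + 16.31/60 = 0.271833
  W → negative
Point 2:
  Latitude: split at 2 digits → 87° and 51.2412′; 87 + 51.2412/60 = 87.854020
  S ⇒ negate
  λ: split at 3 digits → 154° and 38.5621′; 154 + 38.5621/60 = 154.642702
  W ⇒ negate
Point 3:
  φ: 36′ + 29.2″ = 36.48667′; 1 + 36.48667/60 = 1.608111
  N ⇒ keep positive
  λ: 156 + 44/60 + 23.5/3600 = 156.739861
  W ⇒ negate
Point 4:
  Latitude: split at 2 digits → 20° and 12.2104′; 20 + 12.2104/60 = 20.203507
  N ⇒ keep positive
  Longitude: degrees = first 3 digits = 81, minutes = 39.42; 81 + 39.42/60 = 81.657000
  E → positive

1. -0.17295, -0.27183
2. -87.85402, -154.64270
3. 1.60811, -156.73986
4. 20.20351, 81.65700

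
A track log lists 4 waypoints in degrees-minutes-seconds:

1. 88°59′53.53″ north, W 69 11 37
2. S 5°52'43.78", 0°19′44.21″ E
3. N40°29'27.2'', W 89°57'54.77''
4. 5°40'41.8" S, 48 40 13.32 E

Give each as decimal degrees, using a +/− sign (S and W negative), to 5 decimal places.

Point 1:
  φ: 88 + 59/60 + 53.53/3600 = 88.998203
  N → positive
  Longitude: 69 + 11/60 + 37/3600 = 69.193611
  W ⇒ negate
Point 2:
  Lat: 5° + 52/60 + 43.78/3600 = 5 + 0.866667 + 0.012161 = 5.878828
  hemisphere S, so the sign is −
  Lon: 19′ + 44.21″ = 19.73683′; 0 + 19.73683/60 = 0.328947
  E → positive
Point 3:
  Lat: 40° + 29/60 + 27.2/3600 = 40 + 0.483333 + 0.007556 = 40.490889
  N → positive
  Longitude: 57′ + 54.77″ = 57.91283′; 89 + 57.91283/60 = 89.965214
  W ⇒ negate
Point 4:
  φ: 40′ + 41.8″ = 40.69667′; 5 + 40.69667/60 = 5.678278
  hemisphere S, so the sign is −
  Lon: 48 + 40/60 + 13.32/3600 = 48.670367
  E ⇒ keep positive

1. 88.99820, -69.19361
2. -5.87883, 0.32895
3. 40.49089, -89.96521
4. -5.67828, 48.67037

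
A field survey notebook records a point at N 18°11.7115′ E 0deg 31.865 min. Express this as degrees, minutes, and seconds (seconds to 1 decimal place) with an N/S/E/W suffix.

φ: 11.71150′ → 11′ and 0.71150 × 60 = 42.690″
λ: 31.86500′ → 31′ and 0.86500 × 60 = 51.900″

18°11′42.7″ N, 0°31′51.9″ E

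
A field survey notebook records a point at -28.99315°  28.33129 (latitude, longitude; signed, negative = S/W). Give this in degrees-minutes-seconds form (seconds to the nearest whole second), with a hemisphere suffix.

28°59′35″ S, 28°19′53″ E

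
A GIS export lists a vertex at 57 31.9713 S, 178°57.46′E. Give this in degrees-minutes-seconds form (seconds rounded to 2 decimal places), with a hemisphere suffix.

57°31′58.28″ S, 178°57′27.60″ E

Latitude: fractional minutes 0.97130 × 60 = 58.2780″
λ: 57.46000′ → 57′ and 0.46000 × 60 = 27.6000″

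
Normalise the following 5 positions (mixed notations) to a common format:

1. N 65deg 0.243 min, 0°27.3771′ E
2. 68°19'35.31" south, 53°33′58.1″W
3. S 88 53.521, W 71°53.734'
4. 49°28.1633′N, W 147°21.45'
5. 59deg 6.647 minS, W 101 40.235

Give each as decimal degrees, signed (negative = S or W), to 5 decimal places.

1. 65.00405, 0.45629
2. -68.32648, -53.56614
3. -88.89202, -71.89557
4. 49.46939, -147.35750
5. -59.11078, -101.67058

Point 1:
  φ: 65 + 0.243/60 = 65.004050
  N ⇒ keep positive
  λ: 0 + 27.3771/60 = 0.456285
  E → positive
Point 2:
  Latitude: 68° + 19/60 + 35.31/3600 = 68 + 0.316667 + 0.009808 = 68.326475
  S → negative
  λ: 53 + 33/60 + 58.1/3600 = 53.566139
  W → negative
Point 3:
  Latitude: 88 + 53.521/60 = 88.892017
  S ⇒ negate
  Lon: 71 + 53.734/60 = 71.895567
  W ⇒ negate
Point 4:
  Lat: 28.1633′ = 0.469388°; total 49.469388
  N ⇒ keep positive
  Lon: 21.45′ = 0.357500°; total 147.357500
  W ⇒ negate
Point 5:
  φ: 59 + 6.647/60 = 59.110783
  hemisphere S, so the sign is −
  Lon: 101 + 40.235/60 = 101.670583
  W → negative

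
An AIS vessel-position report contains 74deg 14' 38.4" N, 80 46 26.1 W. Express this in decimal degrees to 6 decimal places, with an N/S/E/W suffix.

74.244000° N, 80.773917° W

φ: 74° + 14/60 + 38.4/3600 = 74 + 0.233333 + 0.010667 = 74.2440000
λ: 80° + 46/60 + 26.1/3600 = 80 + 0.766667 + 0.007250 = 80.7739167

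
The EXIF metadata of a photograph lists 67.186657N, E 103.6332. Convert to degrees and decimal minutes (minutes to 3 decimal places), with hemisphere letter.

φ: minutes = (67.186657 − 67) × 60 = 11.19942
λ: fractional part 0.633200 → 37.99200 minutes

67° 11.199′ N, 103° 37.992′ E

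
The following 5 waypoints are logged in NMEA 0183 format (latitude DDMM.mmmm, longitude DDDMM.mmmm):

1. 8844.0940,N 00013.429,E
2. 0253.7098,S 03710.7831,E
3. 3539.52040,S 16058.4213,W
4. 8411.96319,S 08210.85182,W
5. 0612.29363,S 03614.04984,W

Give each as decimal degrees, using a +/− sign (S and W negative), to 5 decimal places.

Point 1:
  Lat: split at 2 digits → 88° and 44.094′; 88 + 44.094/60 = 88.734900
  N ⇒ keep positive
  λ: split at 3 digits → 000° and 13.429′; 0 + 13.429/60 = 0.223817
  E ⇒ keep positive
Point 2:
  Latitude: degrees = first 2 digits = 2, minutes = 53.7098; 2 + 53.7098/60 = 2.895163
  hemisphere S, so the sign is −
  λ: split at 3 digits → 037° and 10.7831′; 37 + 10.7831/60 = 37.179718
  E ⇒ keep positive
Point 3:
  φ: split at 2 digits → 35° and 39.5204′; 35 + 39.5204/60 = 35.658673
  S ⇒ negate
  Lon: split at 3 digits → 160° and 58.4213′; 160 + 58.4213/60 = 160.973688
  W ⇒ negate
Point 4:
  Latitude: degrees = first 2 digits = 84, minutes = 11.96319; 84 + 11.96319/60 = 84.199387
  hemisphere S, so the sign is −
  λ: degrees = first 3 digits = 82, minutes = 10.85182; 82 + 10.85182/60 = 82.180864
  W → negative
Point 5:
  φ: split at 2 digits → 06° and 12.29363′; 6 + 12.29363/60 = 6.204894
  S ⇒ negate
  Lon: degrees = first 3 digits = 36, minutes = 14.04984; 36 + 14.04984/60 = 36.234164
  W ⇒ negate

1. 88.73490, 0.22382
2. -2.89516, 37.17972
3. -35.65867, -160.97369
4. -84.19939, -82.18086
5. -6.20489, -36.23416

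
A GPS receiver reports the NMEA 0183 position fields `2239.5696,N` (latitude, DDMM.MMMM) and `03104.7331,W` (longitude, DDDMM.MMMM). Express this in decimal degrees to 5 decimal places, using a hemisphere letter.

22.65949° N, 31.07889° W

φ: degrees = first 2 digits = 22, minutes = 39.5696; 22 + 39.5696/60 = 22.659493
Lon: degrees = first 3 digits = 31, minutes = 4.7331; 31 + 4.7331/60 = 31.078885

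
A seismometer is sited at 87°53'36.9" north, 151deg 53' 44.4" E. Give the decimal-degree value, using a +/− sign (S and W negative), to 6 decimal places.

87.893583, 151.895667

Lat: 87 + 53/60 + 36.9/3600 = 87.8935833
N → positive
Longitude: 53′ + 44.4″ = 53.74000′; 151 + 53.74000/60 = 151.8956667
E → positive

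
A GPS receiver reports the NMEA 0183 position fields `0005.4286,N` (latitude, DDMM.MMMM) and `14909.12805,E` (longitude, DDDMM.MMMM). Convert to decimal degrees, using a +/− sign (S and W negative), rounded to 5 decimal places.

0.09048, 149.15213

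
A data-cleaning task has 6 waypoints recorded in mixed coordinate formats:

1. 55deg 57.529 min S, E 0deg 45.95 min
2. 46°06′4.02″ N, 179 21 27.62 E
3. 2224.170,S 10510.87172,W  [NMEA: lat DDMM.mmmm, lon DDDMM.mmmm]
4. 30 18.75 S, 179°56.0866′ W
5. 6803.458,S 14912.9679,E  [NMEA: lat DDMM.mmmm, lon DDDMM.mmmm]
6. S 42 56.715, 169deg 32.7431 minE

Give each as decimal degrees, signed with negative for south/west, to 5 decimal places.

1. -55.95882, 0.76583
2. 46.10112, 179.35767
3. -22.40283, -105.18120
4. -30.31250, -179.93478
5. -68.05763, 149.21613
6. -42.94525, 169.54572

Point 1:
  φ: 57.529′ = 0.958817°; total 55.958817
  S → negative
  Longitude: 45.95′ = 0.765833°; total 0.765833
  E ⇒ keep positive
Point 2:
  φ: 46° + 6/60 + 4.02/3600 = 46 + 0.100000 + 0.001117 = 46.101117
  N → positive
  λ: 179 + 21/60 + 27.62/3600 = 179.357672
  E → positive
Point 3:
  Lat: split at 2 digits → 22° and 24.17′; 22 + 24.17/60 = 22.402833
  S ⇒ negate
  λ: degrees = first 3 digits = 105, minutes = 10.87172; 105 + 10.87172/60 = 105.181195
  hemisphere W, so the sign is −
Point 4:
  Lat: 18.75′ = 0.312500°; total 30.312500
  hemisphere S, so the sign is −
  λ: 179 + 56.0866/60 = 179.934777
  W ⇒ negate
Point 5:
  Lat: split at 2 digits → 68° and 3.458′; 68 + 3.458/60 = 68.057633
  S ⇒ negate
  Lon: degrees = first 3 digits = 149, minutes = 12.9679; 149 + 12.9679/60 = 149.216132
  E → positive
Point 6:
  φ: 56.715′ = 0.945250°; total 42.945250
  S ⇒ negate
  λ: 169 + 32.7431/60 = 169.545718
  E ⇒ keep positive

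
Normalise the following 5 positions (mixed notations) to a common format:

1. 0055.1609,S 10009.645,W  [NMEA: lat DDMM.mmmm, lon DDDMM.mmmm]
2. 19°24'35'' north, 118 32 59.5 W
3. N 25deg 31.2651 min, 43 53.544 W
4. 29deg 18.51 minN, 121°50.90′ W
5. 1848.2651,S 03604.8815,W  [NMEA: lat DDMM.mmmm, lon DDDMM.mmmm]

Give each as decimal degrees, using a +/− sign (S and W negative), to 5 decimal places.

1. -0.91935, -100.16075
2. 19.40972, -118.54986
3. 25.52109, -43.89240
4. 29.30850, -121.84833
5. -18.80442, -36.08136

Point 1:
  Latitude: degrees = first 2 digits = 0, minutes = 55.1609; 0 + 55.1609/60 = 0.919348
  S → negative
  Lon: degrees = first 3 digits = 100, minutes = 9.645; 100 + 9.645/60 = 100.160750
  W → negative
Point 2:
  Latitude: 24′ + 35″ = 24.58333′; 19 + 24.58333/60 = 19.409722
  N → positive
  λ: 118° + 32/60 + 59.5/3600 = 118 + 0.533333 + 0.016528 = 118.549861
  hemisphere W, so the sign is −
Point 3:
  Latitude: 31.2651′ = 0.521085°; total 25.521085
  N → positive
  Lon: 53.544′ = 0.892400°; total 43.892400
  hemisphere W, so the sign is −
Point 4:
  Lat: 18.51′ = 0.308500°; total 29.308500
  N ⇒ keep positive
  Lon: 50.9′ = 0.848333°; total 121.848333
  W ⇒ negate
Point 5:
  Latitude: degrees = first 2 digits = 18, minutes = 48.2651; 18 + 48.2651/60 = 18.804418
  S → negative
  λ: split at 3 digits → 036° and 4.8815′; 36 + 4.8815/60 = 36.081358
  hemisphere W, so the sign is −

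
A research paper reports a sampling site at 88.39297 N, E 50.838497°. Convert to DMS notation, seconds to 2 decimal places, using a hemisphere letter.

88°23′34.69″ N, 50°50′18.59″ E

φ: 0.392970 × 60 = 23.57820′ → 23′, remainder × 60 = 34.6920″
Lon: whole degrees 50; 50.30982′ → 50′ and 18.5892″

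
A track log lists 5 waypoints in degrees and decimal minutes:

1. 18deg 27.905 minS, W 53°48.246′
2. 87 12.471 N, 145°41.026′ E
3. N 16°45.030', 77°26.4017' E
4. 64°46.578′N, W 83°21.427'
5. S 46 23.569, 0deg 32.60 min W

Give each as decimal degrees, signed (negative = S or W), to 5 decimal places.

Point 1:
  Latitude: 27.905′ = 0.465083°; total 18.465083
  S → negative
  λ: 48.246′ = 0.804100°; total 53.804100
  W → negative
Point 2:
  Lat: 12.471′ = 0.207850°; total 87.207850
  N → positive
  Longitude: 41.026′ = 0.683767°; total 145.683767
  E ⇒ keep positive
Point 3:
  Latitude: 45.03′ = 0.750500°; total 16.750500
  N ⇒ keep positive
  Longitude: 26.4017′ = 0.440028°; total 77.440028
  E ⇒ keep positive
Point 4:
  φ: 46.578′ = 0.776300°; total 64.776300
  N → positive
  λ: 21.427′ = 0.357117°; total 83.357117
  hemisphere W, so the sign is −
Point 5:
  φ: 46 + 23.569/60 = 46.392817
  hemisphere S, so the sign is −
  λ: 0 + 32.6/60 = 0.543333
  W ⇒ negate

1. -18.46508, -53.80410
2. 87.20785, 145.68377
3. 16.75050, 77.44003
4. 64.77630, -83.35712
5. -46.39282, -0.54333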